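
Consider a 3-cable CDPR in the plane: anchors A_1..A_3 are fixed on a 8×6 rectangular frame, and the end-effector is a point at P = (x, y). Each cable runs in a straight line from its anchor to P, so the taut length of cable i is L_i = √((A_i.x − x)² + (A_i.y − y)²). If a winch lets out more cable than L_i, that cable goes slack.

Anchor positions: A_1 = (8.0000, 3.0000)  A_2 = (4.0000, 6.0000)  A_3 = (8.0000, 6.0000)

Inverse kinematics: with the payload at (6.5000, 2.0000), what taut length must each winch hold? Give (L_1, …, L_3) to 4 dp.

cable 1: Δx=1.5000, Δy=1.0000; L_1 = √(Δx²+Δy²) = 1.8028
cable 2: Δx=-2.5000, Δy=4.0000; L_2 = √(Δx²+Δy²) = 4.7170
cable 3: Δx=1.5000, Δy=4.0000; L_3 = √(Δx²+Δy²) = 4.2720

(1.8028, 4.7170, 4.2720)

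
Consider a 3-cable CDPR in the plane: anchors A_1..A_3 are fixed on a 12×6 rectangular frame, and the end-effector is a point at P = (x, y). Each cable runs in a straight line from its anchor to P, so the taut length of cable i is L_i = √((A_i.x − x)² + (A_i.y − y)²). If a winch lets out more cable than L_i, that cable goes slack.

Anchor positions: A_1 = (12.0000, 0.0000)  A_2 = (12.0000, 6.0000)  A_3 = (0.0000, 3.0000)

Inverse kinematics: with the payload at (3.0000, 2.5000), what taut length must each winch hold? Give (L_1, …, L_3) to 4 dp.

(9.3408, 9.6566, 3.0414)

L_1: Δ = A_1−P = (9.0000, -2.5000) → ‖Δ‖ = √87.2500 = 9.3408
L_2: Δ = A_2−P = (9.0000, 3.5000) → ‖Δ‖ = √93.2500 = 9.6566
L_3: Δ = A_3−P = (-3.0000, 0.5000) → ‖Δ‖ = √9.2500 = 3.0414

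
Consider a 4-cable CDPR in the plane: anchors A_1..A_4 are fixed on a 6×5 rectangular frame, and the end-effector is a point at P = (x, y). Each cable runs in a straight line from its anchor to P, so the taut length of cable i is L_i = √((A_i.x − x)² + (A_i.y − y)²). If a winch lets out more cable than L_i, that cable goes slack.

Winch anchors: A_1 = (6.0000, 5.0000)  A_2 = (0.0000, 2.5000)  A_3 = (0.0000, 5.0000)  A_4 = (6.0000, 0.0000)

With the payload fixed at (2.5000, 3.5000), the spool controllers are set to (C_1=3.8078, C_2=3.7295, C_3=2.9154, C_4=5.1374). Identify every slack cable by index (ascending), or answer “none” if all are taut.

cable 1: √((3.5000)²+(1.5000)²)=3.8079, C_1=3.8078: taut
cable 2: √((-2.5000)²+(-1.0000)²)=2.6926, C_2=3.7295: slack
cable 3: √((-2.5000)²+(1.5000)²)=2.9155, C_3=2.9154: taut
cable 4: √((3.5000)²+(-3.5000)²)=4.9497, C_4=5.1374: slack

2, 4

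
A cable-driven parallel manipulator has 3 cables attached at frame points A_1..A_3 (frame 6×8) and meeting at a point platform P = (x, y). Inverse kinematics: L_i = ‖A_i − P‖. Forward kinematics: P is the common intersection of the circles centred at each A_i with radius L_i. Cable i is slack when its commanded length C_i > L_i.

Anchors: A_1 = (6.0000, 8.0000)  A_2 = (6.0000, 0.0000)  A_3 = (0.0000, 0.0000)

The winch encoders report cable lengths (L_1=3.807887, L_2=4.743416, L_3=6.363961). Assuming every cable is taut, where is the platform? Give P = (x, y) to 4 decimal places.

circle eqns → linear via eq_j − eq_1; set k_j = A_j·A_j − L_j²
k_1 = 36.0000+64.0000−14.5000 = 85.5000
0.0000·x + 16.0000·y = k_1−k_2 = 72.0000
12.0000·x + 16.0000·y = k_1−k_3 = 126.0000
solve first two rows → x=4.5000, y=4.5000

(4.5000, 4.5000)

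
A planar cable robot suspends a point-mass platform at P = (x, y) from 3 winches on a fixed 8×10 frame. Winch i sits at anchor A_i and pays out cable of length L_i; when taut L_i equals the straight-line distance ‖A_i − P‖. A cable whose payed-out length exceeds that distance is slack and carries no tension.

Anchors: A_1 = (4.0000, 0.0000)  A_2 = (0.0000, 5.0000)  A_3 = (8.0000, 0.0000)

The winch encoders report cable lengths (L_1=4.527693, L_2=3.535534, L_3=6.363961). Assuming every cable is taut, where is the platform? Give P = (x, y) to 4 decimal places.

expand ‖A_i−P‖²=L_i² and subtract eq 1 (c_i ≔ ‖A_i‖²−L_i²)
c_1 = 16.0000+0.0000−20.5000 = -4.5000
eq1−eq2 → [8.0000  -10.0000]·P = -17.0000
eq1−eq3 → [-8.0000  0.0000]·P = -28.0000
2×2 solve → P = (3.5000, 4.5000)

(3.5000, 4.5000)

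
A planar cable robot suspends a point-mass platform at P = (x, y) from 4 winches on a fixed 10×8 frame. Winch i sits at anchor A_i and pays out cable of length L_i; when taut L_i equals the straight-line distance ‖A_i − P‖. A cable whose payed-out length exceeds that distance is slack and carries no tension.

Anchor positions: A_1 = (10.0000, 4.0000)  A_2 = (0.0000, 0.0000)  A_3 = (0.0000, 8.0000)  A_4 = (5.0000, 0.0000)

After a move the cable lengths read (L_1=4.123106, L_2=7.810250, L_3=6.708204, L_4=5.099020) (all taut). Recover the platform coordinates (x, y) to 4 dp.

(6.0000, 5.0000)

circle eqns → linear via eq_j − eq_1; set c_j = A_j·A_j − L_j²
c_1 = 100.0000+16.0000−17.0000 = 99.0000
20.0000·x + 8.0000·y = c_1−c_2 = 160.0000
20.0000·x − 8.0000·y = c_1−c_3 = 80.0000
10.0000·x + 8.0000·y = c_1−c_4 = 100.0000
solve first two rows → x=6.0000, y=5.0000
check cable 4: ‖A_4−P‖² = 26.0000 ≈ L_4² = 26.0000 ✓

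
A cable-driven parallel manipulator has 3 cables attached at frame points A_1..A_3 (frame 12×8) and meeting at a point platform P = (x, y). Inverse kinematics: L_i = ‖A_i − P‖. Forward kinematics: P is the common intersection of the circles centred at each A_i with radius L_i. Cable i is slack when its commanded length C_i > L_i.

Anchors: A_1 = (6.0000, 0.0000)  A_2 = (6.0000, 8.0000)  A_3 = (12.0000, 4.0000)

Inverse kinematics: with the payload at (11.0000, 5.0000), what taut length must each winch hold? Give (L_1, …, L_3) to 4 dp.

(7.0711, 5.8310, 1.4142)

cable 1: Δx=-5.0000, Δy=-5.0000; L_1 = √(Δx²+Δy²) = 7.0711
cable 2: Δx=-5.0000, Δy=3.0000; L_2 = √(Δx²+Δy²) = 5.8310
cable 3: Δx=1.0000, Δy=-1.0000; L_3 = √(Δx²+Δy²) = 1.4142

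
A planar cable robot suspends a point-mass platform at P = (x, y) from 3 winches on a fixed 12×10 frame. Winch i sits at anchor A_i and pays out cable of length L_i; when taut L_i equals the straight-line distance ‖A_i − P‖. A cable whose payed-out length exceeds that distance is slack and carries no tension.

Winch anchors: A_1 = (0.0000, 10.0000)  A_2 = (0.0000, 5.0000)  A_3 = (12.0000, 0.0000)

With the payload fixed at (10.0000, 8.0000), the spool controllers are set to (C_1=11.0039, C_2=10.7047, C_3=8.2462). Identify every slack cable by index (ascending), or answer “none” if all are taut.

cable 1: √((-10.0000)²+(2.0000)²)=10.1980, C_1=11.0039: slack
cable 2: √((-10.0000)²+(-3.0000)²)=10.4403, C_2=10.7047: slack
cable 3: √((2.0000)²+(-8.0000)²)=8.2462, C_3=8.2462: taut

1, 2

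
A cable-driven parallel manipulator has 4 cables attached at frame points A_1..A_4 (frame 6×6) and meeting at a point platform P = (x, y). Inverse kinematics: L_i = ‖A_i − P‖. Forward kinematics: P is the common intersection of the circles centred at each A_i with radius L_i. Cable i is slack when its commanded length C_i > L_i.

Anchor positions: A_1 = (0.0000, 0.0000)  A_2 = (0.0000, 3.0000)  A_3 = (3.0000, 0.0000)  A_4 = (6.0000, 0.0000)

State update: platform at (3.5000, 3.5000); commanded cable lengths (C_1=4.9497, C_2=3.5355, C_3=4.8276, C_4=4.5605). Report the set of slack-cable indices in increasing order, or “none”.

3, 4

i=1: geometric 4.9497 vs commanded 4.9497 ⇒ taut
i=2: geometric 3.5355 vs commanded 3.5355 ⇒ taut
i=3: geometric 3.5355 vs commanded 4.8276 ⇒ slack
i=4: geometric 4.3012 vs commanded 4.5605 ⇒ slack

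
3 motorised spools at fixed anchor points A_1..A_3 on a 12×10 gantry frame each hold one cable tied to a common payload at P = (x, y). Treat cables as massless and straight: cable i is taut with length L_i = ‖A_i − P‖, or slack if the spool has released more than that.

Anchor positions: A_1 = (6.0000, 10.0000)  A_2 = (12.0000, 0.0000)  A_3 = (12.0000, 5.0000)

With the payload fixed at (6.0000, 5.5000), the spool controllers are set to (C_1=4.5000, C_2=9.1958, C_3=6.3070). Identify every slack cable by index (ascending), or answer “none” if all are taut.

cable 1: L_1 = ‖A_1−P‖ = 4.5000;  C_1 = 4.5000 → taut
cable 2: L_2 = ‖A_2−P‖ = 8.1394;  C_2 = 9.1958 → slack
cable 3: L_3 = ‖A_3−P‖ = 6.0208;  C_3 = 6.3070 → slack

2, 3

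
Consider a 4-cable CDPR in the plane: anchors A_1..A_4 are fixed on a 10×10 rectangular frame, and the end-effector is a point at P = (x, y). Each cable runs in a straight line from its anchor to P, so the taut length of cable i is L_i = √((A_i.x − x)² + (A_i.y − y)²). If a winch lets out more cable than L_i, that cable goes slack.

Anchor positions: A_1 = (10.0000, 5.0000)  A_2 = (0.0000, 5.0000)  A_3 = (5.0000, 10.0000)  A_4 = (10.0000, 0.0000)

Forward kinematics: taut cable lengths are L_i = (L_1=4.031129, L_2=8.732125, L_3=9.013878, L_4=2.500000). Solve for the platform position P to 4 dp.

each cable: (A_i−P)·(A_i−P) = L_i²; let k_i = ‖A_i‖²−L_i²
k_1 = 100.0000+25.0000−16.2500 = 108.7500
row 1: 20.0000x + 0.0000y = 160.0000  (k_2=-51.2500)
row 2: 10.0000x − 10.0000y = 65.0000  (k_3=43.7500)
row 3: 0.0000x + 10.0000y = 15.0000  (k_4=93.7500)
Cramer on rows 1–2 → x = 8.0000, y = 1.5000
check cable 4: ‖A_4−P‖² = 6.2500 ≈ L_4² = 6.2500 ✓

(8.0000, 1.5000)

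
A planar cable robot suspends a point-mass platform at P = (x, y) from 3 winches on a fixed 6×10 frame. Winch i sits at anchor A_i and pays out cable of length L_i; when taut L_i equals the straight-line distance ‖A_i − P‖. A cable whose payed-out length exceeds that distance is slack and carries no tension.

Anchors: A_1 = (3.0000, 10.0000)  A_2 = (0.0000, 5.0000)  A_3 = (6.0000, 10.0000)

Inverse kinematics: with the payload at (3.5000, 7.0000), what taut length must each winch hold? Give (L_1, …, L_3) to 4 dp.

(3.0414, 4.0311, 3.9051)

L_1 = √((3.0000−3.5000)² + (10.0000−7.0000)²) = 3.0414
L_2 = √((0.0000−3.5000)² + (5.0000−7.0000)²) = 4.0311
L_3 = √((6.0000−3.5000)² + (10.0000−7.0000)²) = 3.9051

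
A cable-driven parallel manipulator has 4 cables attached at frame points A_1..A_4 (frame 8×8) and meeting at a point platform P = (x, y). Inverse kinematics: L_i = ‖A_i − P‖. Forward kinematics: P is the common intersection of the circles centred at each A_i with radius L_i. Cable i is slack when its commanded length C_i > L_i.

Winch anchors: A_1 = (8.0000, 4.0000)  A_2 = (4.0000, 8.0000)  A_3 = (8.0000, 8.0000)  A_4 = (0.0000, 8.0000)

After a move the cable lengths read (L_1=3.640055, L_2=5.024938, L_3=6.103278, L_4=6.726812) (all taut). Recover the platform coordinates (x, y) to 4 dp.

(4.5000, 3.0000)

expand ‖A_i−P‖²=L_i² and subtract eq 1 (c_i ≔ ‖A_i‖²−L_i²)
c_1 = 64.0000+16.0000−13.2500 = 66.7500
eq1−eq2 → [8.0000  -8.0000]·P = 12.0000
eq1−eq3 → [0.0000  -8.0000]·P = -24.0000
eq1−eq4 → [16.0000  -8.0000]·P = 48.0000
2×2 solve → P = (4.5000, 3.0000)
check cable 4: ‖A_4−P‖² = 45.2500 ≈ L_4² = 45.2500 ✓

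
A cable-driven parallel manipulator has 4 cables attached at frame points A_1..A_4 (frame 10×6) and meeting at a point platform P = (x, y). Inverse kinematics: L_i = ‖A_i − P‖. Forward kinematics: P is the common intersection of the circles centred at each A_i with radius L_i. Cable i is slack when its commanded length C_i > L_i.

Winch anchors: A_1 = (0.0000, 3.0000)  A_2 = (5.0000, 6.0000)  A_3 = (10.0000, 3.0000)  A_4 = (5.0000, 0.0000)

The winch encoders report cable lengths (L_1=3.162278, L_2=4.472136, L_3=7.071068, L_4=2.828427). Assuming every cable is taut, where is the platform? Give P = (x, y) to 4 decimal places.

(3.0000, 2.0000)

circle eqns → linear via eq_j − eq_1; set q_j = A_j·A_j − L_j²
q_1 = 0.0000+9.0000−10.0000 = -1.0000
-10.0000·x − 6.0000·y = q_1−q_2 = -42.0000
-20.0000·x + 0.0000·y = q_1−q_3 = -60.0000
-10.0000·x + 6.0000·y = q_1−q_4 = -18.0000
solve first two rows → x=3.0000, y=2.0000
check cable 4: ‖A_4−P‖² = 8.0000 ≈ L_4² = 8.0000 ✓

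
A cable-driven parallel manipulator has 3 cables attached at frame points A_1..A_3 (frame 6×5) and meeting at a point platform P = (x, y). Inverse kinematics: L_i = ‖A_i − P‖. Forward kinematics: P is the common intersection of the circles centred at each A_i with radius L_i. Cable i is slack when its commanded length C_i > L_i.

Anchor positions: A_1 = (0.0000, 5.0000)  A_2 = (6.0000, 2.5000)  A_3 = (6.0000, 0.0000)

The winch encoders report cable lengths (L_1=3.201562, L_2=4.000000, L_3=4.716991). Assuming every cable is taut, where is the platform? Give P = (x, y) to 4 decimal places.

each cable: (A_i−P)·(A_i−P) = L_i²; let c_i = ‖A_i‖²−L_i²
c_1 = 0.0000+25.0000−10.2500 = 14.7500
row 1: -12.0000x + 5.0000y = -11.5000  (c_2=26.2500)
row 2: -12.0000x + 10.0000y = 1.0000  (c_3=13.7500)
Cramer on rows 1–2 → x = 2.0000, y = 2.5000

(2.0000, 2.5000)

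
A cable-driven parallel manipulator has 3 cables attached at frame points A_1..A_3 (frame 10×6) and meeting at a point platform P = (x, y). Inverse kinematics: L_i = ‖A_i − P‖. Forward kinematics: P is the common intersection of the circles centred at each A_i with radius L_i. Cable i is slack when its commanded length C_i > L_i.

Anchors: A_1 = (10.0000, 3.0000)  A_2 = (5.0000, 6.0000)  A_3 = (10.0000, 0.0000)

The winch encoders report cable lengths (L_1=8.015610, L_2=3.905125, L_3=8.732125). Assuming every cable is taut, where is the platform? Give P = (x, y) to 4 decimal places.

circle eqns → linear via eq_j − eq_1; set q_j = A_j·A_j − L_j²
q_1 = 100.0000+9.0000−64.2500 = 44.7500
10.0000·x − 6.0000·y = q_1−q_2 = -1.0000
0.0000·x + 6.0000·y = q_1−q_3 = 21.0000
solve first two rows → x=2.0000, y=3.5000

(2.0000, 3.5000)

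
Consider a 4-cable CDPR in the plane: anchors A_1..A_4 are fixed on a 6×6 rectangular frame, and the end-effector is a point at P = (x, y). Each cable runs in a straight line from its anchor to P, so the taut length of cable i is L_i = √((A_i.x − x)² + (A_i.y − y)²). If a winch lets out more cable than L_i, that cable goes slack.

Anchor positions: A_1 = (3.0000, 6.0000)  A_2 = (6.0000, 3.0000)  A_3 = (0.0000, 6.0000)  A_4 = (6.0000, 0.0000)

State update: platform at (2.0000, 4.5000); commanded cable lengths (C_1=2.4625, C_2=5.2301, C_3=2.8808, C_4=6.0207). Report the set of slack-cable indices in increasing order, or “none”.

1, 2, 3

cable 1: L_1 = ‖A_1−P‖ = 1.8028;  C_1 = 2.4625 → slack
cable 2: L_2 = ‖A_2−P‖ = 4.2720;  C_2 = 5.2301 → slack
cable 3: L_3 = ‖A_3−P‖ = 2.5000;  C_3 = 2.8808 → slack
cable 4: L_4 = ‖A_4−P‖ = 6.0208;  C_4 = 6.0207 → taut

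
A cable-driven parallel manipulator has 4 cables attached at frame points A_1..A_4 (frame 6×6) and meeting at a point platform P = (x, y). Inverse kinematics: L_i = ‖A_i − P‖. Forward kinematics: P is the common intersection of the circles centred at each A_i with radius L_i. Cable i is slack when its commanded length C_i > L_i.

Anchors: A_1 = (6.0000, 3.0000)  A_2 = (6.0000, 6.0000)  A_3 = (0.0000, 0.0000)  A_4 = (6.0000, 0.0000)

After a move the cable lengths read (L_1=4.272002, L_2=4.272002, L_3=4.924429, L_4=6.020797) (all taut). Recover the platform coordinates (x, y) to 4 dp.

circle eqns → linear via eq_j − eq_1; set q_j = A_j·A_j − L_j²
q_1 = 36.0000+9.0000−18.2500 = 26.7500
0.0000·x − 6.0000·y = q_1−q_2 = -27.0000
12.0000·x + 6.0000·y = q_1−q_3 = 51.0000
0.0000·x + 6.0000·y = q_1−q_4 = 27.0000
solve first two rows → x=2.0000, y=4.5000
check cable 4: ‖A_4−P‖² = 36.2500 ≈ L_4² = 36.2500 ✓

(2.0000, 4.5000)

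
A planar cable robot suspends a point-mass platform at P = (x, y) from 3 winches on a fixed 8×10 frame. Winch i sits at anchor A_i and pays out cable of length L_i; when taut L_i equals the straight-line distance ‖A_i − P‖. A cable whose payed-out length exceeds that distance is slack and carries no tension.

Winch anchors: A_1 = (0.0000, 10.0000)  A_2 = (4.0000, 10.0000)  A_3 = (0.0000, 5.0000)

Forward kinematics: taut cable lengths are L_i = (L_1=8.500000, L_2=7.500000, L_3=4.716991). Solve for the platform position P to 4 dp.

(4.0000, 2.5000)

each cable: (A_i−P)·(A_i−P) = L_i²; let k_i = ‖A_i‖²−L_i²
k_1 = 0.0000+100.0000−72.2500 = 27.7500
row 1: -8.0000x + 0.0000y = -32.0000  (k_2=59.7500)
row 2: 0.0000x + 10.0000y = 25.0000  (k_3=2.7500)
Cramer on rows 1–2 → x = 4.0000, y = 2.5000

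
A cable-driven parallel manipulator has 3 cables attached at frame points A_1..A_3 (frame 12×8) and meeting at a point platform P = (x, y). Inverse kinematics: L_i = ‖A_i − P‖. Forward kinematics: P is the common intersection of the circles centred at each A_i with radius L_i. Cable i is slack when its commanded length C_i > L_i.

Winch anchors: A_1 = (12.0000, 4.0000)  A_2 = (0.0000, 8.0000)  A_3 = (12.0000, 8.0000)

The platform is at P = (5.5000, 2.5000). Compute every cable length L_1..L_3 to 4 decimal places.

(6.6708, 7.7782, 8.5147)

cable 1: Δx=6.5000, Δy=1.5000; L_1 = √(Δx²+Δy²) = 6.6708
cable 2: Δx=-5.5000, Δy=5.5000; L_2 = √(Δx²+Δy²) = 7.7782
cable 3: Δx=6.5000, Δy=5.5000; L_3 = √(Δx²+Δy²) = 8.5147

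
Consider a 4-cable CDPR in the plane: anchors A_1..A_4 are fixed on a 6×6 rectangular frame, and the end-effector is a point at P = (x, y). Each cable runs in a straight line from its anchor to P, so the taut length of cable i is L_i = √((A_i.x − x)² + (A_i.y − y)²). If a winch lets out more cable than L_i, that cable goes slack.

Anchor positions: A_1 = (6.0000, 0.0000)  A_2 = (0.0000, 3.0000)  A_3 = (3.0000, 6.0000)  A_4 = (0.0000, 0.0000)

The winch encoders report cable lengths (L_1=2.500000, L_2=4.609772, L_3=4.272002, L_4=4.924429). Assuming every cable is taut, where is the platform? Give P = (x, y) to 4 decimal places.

(4.5000, 2.0000)

circle eqns → linear via eq_j − eq_1; set q_j = A_j·A_j − L_j²
q_1 = 36.0000+0.0000−6.2500 = 29.7500
12.0000·x − 6.0000·y = q_1−q_2 = 42.0000
6.0000·x − 12.0000·y = q_1−q_3 = 3.0000
12.0000·x + 0.0000·y = q_1−q_4 = 54.0000
solve first two rows → x=4.5000, y=2.0000
check cable 4: ‖A_4−P‖² = 24.2500 ≈ L_4² = 24.2500 ✓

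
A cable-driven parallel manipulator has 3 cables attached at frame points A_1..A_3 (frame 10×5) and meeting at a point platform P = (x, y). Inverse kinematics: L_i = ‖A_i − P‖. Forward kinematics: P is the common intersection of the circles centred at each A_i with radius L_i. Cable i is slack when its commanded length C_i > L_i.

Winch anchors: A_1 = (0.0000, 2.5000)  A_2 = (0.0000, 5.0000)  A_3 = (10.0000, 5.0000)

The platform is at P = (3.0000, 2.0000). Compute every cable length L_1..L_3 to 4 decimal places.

L_1: Δ = A_1−P = (-3.0000, 0.5000) → ‖Δ‖ = √9.2500 = 3.0414
L_2: Δ = A_2−P = (-3.0000, 3.0000) → ‖Δ‖ = √18.0000 = 4.2426
L_3: Δ = A_3−P = (7.0000, 3.0000) → ‖Δ‖ = √58.0000 = 7.6158

(3.0414, 4.2426, 7.6158)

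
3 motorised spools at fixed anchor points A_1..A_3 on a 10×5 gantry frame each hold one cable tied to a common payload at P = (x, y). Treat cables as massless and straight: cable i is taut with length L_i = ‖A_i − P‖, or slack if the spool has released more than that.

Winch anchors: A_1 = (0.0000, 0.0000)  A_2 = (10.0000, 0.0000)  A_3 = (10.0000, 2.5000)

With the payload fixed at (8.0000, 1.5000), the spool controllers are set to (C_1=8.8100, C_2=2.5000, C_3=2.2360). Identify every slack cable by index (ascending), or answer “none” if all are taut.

cable 1: √((-8.0000)²+(-1.5000)²)=8.1394, C_1=8.8100: slack
cable 2: √((2.0000)²+(-1.5000)²)=2.5000, C_2=2.5000: taut
cable 3: √((2.0000)²+(1.0000)²)=2.2361, C_3=2.2360: taut

1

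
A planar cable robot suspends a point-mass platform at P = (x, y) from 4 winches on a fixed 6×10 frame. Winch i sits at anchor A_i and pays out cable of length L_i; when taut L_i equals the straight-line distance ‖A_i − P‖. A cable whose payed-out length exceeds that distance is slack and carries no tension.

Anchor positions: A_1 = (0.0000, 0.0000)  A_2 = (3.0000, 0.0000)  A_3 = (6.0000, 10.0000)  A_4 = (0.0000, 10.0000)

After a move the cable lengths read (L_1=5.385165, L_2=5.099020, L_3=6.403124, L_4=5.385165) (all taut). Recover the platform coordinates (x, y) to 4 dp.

circle eqns → linear via eq_j − eq_1; set q_j = A_j·A_j − L_j²
q_1 = 0.0000+0.0000−29.0000 = -29.0000
-6.0000·x + 0.0000·y = q_1−q_2 = -12.0000
-12.0000·x − 20.0000·y = q_1−q_3 = -124.0000
0.0000·x − 20.0000·y = q_1−q_4 = -100.0000
solve first two rows → x=2.0000, y=5.0000
check cable 4: ‖A_4−P‖² = 29.0000 ≈ L_4² = 29.0000 ✓

(2.0000, 5.0000)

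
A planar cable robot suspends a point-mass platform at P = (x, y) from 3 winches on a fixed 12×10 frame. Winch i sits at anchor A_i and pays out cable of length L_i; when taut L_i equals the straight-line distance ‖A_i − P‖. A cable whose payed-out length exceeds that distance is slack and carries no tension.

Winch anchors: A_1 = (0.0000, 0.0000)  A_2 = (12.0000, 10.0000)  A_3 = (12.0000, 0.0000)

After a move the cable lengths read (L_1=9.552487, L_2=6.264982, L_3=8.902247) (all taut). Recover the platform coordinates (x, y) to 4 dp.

(6.5000, 7.0000)

expand ‖A_i−P‖²=L_i² and subtract eq 1 (c_i ≔ ‖A_i‖²−L_i²)
c_1 = 0.0000+0.0000−91.2500 = -91.2500
eq1−eq2 → [-24.0000  -20.0000]·P = -296.0000
eq1−eq3 → [-24.0000  0.0000]·P = -156.0000
2×2 solve → P = (6.5000, 7.0000)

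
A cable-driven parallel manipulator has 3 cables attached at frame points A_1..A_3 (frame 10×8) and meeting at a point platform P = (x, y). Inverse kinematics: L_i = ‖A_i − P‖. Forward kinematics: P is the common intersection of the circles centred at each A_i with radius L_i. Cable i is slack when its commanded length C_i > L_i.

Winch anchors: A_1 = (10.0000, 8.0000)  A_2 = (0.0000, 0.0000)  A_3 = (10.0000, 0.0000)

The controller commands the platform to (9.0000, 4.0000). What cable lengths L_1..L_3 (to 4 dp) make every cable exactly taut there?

(4.1231, 9.8489, 4.1231)

L_1: Δ = A_1−P = (1.0000, 4.0000) → ‖Δ‖ = √17.0000 = 4.1231
L_2: Δ = A_2−P = (-9.0000, -4.0000) → ‖Δ‖ = √97.0000 = 9.8489
L_3: Δ = A_3−P = (1.0000, -4.0000) → ‖Δ‖ = √17.0000 = 4.1231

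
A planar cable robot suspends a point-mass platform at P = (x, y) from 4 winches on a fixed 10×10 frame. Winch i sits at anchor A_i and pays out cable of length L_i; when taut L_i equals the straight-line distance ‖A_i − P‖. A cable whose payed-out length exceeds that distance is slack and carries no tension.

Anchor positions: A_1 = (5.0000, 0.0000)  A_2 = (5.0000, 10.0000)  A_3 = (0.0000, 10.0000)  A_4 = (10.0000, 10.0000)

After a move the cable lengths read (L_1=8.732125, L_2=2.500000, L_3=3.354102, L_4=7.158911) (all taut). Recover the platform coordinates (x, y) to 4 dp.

each cable: (A_i−P)·(A_i−P) = L_i²; let q_i = ‖A_i‖²−L_i²
q_1 = 25.0000+0.0000−76.2500 = -51.2500
row 1: 0.0000x − 20.0000y = -170.0000  (q_2=118.7500)
row 2: 10.0000x − 20.0000y = -140.0000  (q_3=88.7500)
row 3: -10.0000x − 20.0000y = -200.0000  (q_4=148.7500)
Cramer on rows 1–2 → x = 3.0000, y = 8.5000
check cable 4: ‖A_4−P‖² = 51.2500 ≈ L_4² = 51.2500 ✓

(3.0000, 8.5000)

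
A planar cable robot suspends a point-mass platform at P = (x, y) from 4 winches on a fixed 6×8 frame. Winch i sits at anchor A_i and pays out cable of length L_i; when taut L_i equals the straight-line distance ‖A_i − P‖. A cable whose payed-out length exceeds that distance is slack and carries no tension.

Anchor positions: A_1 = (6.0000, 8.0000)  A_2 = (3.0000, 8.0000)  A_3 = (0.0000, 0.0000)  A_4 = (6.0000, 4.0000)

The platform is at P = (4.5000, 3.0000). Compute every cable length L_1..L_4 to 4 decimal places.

(5.2202, 5.2202, 5.4083, 1.8028)

L_1 = √((6.0000−4.5000)² + (8.0000−3.0000)²) = 5.2202
L_2 = √((3.0000−4.5000)² + (8.0000−3.0000)²) = 5.2202
L_3 = √((0.0000−4.5000)² + (0.0000−3.0000)²) = 5.4083
L_4 = √((6.0000−4.5000)² + (4.0000−3.0000)²) = 1.8028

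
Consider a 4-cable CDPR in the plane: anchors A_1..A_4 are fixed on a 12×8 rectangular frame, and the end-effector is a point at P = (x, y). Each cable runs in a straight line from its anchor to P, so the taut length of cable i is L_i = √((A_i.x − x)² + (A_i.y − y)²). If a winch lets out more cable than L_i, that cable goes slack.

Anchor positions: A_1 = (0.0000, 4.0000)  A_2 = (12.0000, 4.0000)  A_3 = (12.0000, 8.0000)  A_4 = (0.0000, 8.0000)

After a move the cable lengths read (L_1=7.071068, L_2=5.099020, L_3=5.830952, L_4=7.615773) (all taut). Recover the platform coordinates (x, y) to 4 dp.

circle eqns → linear via eq_j − eq_1; set c_j = A_j·A_j − L_j²
c_1 = 0.0000+16.0000−50.0000 = -34.0000
-24.0000·x + 0.0000·y = c_1−c_2 = -168.0000
-24.0000·x − 8.0000·y = c_1−c_3 = -208.0000
0.0000·x − 8.0000·y = c_1−c_4 = -40.0000
solve first two rows → x=7.0000, y=5.0000
check cable 4: ‖A_4−P‖² = 58.0000 ≈ L_4² = 58.0000 ✓

(7.0000, 5.0000)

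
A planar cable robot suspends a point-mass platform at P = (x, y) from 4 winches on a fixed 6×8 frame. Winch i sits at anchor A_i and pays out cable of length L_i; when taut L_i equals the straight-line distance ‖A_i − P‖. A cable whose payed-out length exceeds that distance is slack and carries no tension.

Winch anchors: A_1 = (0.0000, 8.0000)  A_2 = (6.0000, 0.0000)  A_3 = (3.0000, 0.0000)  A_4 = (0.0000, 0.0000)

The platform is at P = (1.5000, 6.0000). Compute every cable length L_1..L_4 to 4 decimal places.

cable 1: Δx=-1.5000, Δy=2.0000; L_1 = √(Δx²+Δy²) = 2.5000
cable 2: Δx=4.5000, Δy=-6.0000; L_2 = √(Δx²+Δy²) = 7.5000
cable 3: Δx=1.5000, Δy=-6.0000; L_3 = √(Δx²+Δy²) = 6.1847
cable 4: Δx=-1.5000, Δy=-6.0000; L_4 = √(Δx²+Δy²) = 6.1847

(2.5000, 7.5000, 6.1847, 6.1847)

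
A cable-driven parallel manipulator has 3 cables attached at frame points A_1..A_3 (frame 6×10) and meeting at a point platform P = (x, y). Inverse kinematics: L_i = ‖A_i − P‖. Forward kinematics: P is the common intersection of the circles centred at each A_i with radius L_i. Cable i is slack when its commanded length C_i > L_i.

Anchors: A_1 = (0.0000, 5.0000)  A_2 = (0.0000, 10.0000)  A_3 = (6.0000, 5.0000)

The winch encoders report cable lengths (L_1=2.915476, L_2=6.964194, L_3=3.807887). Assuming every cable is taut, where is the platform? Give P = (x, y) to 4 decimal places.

(2.5000, 3.5000)

each cable: (A_i−P)·(A_i−P) = L_i²; let k_i = ‖A_i‖²−L_i²
k_1 = 0.0000+25.0000−8.5000 = 16.5000
row 1: 0.0000x − 10.0000y = -35.0000  (k_2=51.5000)
row 2: -12.0000x + 0.0000y = -30.0000  (k_3=46.5000)
Cramer on rows 1–2 → x = 2.5000, y = 3.5000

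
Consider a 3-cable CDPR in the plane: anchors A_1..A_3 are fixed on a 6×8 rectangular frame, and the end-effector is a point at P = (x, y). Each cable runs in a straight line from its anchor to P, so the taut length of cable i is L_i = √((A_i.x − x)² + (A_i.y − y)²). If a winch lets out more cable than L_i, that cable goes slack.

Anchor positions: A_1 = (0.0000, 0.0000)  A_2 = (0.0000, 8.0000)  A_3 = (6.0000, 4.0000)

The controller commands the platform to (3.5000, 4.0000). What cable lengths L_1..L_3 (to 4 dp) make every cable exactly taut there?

(5.3151, 5.3151, 2.5000)

cable 1: Δx=-3.5000, Δy=-4.0000; L_1 = √(Δx²+Δy²) = 5.3151
cable 2: Δx=-3.5000, Δy=4.0000; L_2 = √(Δx²+Δy²) = 5.3151
cable 3: Δx=2.5000, Δy=0.0000; L_3 = √(Δx²+Δy²) = 2.5000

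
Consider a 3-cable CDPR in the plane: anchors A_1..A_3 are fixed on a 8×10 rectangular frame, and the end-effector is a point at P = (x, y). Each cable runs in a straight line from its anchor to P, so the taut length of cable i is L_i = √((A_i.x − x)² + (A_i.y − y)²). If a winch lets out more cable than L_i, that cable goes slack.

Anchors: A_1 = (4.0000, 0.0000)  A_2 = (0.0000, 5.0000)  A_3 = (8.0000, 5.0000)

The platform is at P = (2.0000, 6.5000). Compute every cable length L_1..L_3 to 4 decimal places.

L_1: Δ = A_1−P = (2.0000, -6.5000) → ‖Δ‖ = √46.2500 = 6.8007
L_2: Δ = A_2−P = (-2.0000, -1.5000) → ‖Δ‖ = √6.2500 = 2.5000
L_3: Δ = A_3−P = (6.0000, -1.5000) → ‖Δ‖ = √38.2500 = 6.1847

(6.8007, 2.5000, 6.1847)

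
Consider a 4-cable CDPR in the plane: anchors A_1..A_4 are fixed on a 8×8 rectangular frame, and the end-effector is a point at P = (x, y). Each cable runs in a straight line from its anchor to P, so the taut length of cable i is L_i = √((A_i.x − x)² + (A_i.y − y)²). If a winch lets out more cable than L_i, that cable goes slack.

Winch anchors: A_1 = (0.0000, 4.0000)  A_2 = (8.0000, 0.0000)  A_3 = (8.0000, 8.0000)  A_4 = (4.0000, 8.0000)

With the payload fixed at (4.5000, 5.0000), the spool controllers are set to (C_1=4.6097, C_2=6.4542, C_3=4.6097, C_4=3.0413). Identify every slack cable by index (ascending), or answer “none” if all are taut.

cable 1: L_1 = ‖A_1−P‖ = 4.6098;  C_1 = 4.6097 → taut
cable 2: L_2 = ‖A_2−P‖ = 6.1033;  C_2 = 6.4542 → slack
cable 3: L_3 = ‖A_3−P‖ = 4.6098;  C_3 = 4.6097 → taut
cable 4: L_4 = ‖A_4−P‖ = 3.0414;  C_4 = 3.0413 → taut

2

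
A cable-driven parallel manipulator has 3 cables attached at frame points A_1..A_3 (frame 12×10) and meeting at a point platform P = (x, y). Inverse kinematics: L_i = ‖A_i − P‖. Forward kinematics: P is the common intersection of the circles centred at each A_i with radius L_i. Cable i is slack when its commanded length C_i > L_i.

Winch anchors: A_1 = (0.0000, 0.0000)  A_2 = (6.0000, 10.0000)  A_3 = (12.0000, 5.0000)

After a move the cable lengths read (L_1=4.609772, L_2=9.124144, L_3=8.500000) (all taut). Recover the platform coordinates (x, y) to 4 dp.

(4.5000, 1.0000)

each cable: (A_i−P)·(A_i−P) = L_i²; let c_i = ‖A_i‖²−L_i²
c_1 = 0.0000+0.0000−21.2500 = -21.2500
row 1: -12.0000x − 20.0000y = -74.0000  (c_2=52.7500)
row 2: -24.0000x − 10.0000y = -118.0000  (c_3=96.7500)
Cramer on rows 1–2 → x = 4.5000, y = 1.0000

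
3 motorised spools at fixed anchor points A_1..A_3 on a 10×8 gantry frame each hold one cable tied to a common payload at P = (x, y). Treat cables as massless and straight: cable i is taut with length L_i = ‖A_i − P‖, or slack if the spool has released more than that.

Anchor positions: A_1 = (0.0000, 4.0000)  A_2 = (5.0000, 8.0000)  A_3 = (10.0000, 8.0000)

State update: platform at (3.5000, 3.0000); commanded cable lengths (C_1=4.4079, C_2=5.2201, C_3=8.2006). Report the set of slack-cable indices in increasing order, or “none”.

1

cable 1: √((-3.5000)²+(1.0000)²)=3.6401, C_1=4.4079: slack
cable 2: √((1.5000)²+(5.0000)²)=5.2202, C_2=5.2201: taut
cable 3: √((6.5000)²+(5.0000)²)=8.2006, C_3=8.2006: taut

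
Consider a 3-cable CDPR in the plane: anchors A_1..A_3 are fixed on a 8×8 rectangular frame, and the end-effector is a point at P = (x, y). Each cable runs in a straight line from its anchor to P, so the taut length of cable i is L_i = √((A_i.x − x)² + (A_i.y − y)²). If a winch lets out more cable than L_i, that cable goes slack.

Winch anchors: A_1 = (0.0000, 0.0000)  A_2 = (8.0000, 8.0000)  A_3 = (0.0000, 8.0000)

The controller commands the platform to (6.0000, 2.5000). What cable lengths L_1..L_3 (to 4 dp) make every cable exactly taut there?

(6.5000, 5.8523, 8.1394)

cable 1: Δx=-6.0000, Δy=-2.5000; L_1 = √(Δx²+Δy²) = 6.5000
cable 2: Δx=2.0000, Δy=5.5000; L_2 = √(Δx²+Δy²) = 5.8523
cable 3: Δx=-6.0000, Δy=5.5000; L_3 = √(Δx²+Δy²) = 8.1394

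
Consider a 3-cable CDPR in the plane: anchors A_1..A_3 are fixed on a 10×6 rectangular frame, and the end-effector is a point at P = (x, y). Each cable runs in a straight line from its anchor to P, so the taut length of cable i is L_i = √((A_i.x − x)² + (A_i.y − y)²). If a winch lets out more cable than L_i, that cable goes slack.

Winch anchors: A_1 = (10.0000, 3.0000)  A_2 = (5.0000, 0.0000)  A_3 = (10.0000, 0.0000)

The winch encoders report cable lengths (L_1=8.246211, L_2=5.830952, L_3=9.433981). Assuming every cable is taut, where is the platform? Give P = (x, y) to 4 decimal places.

(2.0000, 5.0000)

expand ‖A_i−P‖²=L_i² and subtract eq 1 (k_i ≔ ‖A_i‖²−L_i²)
k_1 = 100.0000+9.0000−68.0000 = 41.0000
eq1−eq2 → [10.0000  6.0000]·P = 50.0000
eq1−eq3 → [0.0000  6.0000]·P = 30.0000
2×2 solve → P = (2.0000, 5.0000)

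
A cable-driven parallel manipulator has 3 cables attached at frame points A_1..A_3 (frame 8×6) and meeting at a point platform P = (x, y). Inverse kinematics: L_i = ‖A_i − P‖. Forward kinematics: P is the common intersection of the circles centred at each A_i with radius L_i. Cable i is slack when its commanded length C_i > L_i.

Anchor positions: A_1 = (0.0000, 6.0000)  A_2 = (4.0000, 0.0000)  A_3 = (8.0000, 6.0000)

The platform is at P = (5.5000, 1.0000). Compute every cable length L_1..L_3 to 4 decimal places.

(7.4330, 1.8028, 5.5902)

L_1: Δ = A_1−P = (-5.5000, 5.0000) → ‖Δ‖ = √55.2500 = 7.4330
L_2: Δ = A_2−P = (-1.5000, -1.0000) → ‖Δ‖ = √3.2500 = 1.8028
L_3: Δ = A_3−P = (2.5000, 5.0000) → ‖Δ‖ = √31.2500 = 5.5902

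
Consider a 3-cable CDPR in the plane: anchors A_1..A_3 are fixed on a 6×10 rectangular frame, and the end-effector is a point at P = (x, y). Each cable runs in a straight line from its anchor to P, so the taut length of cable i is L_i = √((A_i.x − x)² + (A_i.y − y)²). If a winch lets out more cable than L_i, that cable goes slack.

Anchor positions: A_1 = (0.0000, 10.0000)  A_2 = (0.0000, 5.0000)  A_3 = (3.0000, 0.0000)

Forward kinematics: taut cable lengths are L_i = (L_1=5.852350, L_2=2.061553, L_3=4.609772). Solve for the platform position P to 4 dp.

each cable: (A_i−P)·(A_i−P) = L_i²; let c_i = ‖A_i‖²−L_i²
c_1 = 0.0000+100.0000−34.2500 = 65.7500
row 1: 0.0000x + 10.0000y = 45.0000  (c_2=20.7500)
row 2: -6.0000x + 20.0000y = 78.0000  (c_3=-12.2500)
Cramer on rows 1–2 → x = 2.0000, y = 4.5000

(2.0000, 4.5000)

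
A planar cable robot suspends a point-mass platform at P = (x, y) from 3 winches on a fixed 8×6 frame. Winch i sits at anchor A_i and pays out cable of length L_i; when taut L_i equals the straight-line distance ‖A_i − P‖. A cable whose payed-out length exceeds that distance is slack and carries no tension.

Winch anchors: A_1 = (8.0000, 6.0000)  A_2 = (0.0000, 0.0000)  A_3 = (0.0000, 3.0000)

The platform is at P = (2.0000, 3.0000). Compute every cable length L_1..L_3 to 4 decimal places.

(6.7082, 3.6056, 2.0000)

cable 1: Δx=6.0000, Δy=3.0000; L_1 = √(Δx²+Δy²) = 6.7082
cable 2: Δx=-2.0000, Δy=-3.0000; L_2 = √(Δx²+Δy²) = 3.6056
cable 3: Δx=-2.0000, Δy=0.0000; L_3 = √(Δx²+Δy²) = 2.0000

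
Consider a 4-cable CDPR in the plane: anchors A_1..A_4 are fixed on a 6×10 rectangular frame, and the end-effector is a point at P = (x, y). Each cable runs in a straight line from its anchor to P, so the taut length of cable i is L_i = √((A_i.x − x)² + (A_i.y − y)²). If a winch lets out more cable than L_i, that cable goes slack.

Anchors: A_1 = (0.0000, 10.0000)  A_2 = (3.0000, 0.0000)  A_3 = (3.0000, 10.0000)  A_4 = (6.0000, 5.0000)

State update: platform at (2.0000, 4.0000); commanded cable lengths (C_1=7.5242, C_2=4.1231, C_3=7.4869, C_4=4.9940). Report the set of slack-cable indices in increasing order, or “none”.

cable 1: L_1 = ‖A_1−P‖ = 6.3246;  C_1 = 7.5242 → slack
cable 2: L_2 = ‖A_2−P‖ = 4.1231;  C_2 = 4.1231 → taut
cable 3: L_3 = ‖A_3−P‖ = 6.0828;  C_3 = 7.4869 → slack
cable 4: L_4 = ‖A_4−P‖ = 4.1231;  C_4 = 4.9940 → slack

1, 3, 4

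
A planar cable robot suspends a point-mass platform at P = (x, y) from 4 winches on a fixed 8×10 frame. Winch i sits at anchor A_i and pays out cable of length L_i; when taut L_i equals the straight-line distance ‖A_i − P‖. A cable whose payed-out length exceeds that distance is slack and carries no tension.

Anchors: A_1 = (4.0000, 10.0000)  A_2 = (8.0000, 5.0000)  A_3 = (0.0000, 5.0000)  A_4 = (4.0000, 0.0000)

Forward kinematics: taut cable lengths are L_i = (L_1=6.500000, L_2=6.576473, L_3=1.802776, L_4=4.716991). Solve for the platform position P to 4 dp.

circle eqns → linear via eq_j − eq_1; set k_j = A_j·A_j − L_j²
k_1 = 16.0000+100.0000−42.2500 = 73.7500
-8.0000·x + 10.0000·y = k_1−k_2 = 28.0000
8.0000·x + 10.0000·y = k_1−k_3 = 52.0000
0.0000·x + 20.0000·y = k_1−k_4 = 80.0000
solve first two rows → x=1.5000, y=4.0000
check cable 4: ‖A_4−P‖² = 22.2500 ≈ L_4² = 22.2500 ✓

(1.5000, 4.0000)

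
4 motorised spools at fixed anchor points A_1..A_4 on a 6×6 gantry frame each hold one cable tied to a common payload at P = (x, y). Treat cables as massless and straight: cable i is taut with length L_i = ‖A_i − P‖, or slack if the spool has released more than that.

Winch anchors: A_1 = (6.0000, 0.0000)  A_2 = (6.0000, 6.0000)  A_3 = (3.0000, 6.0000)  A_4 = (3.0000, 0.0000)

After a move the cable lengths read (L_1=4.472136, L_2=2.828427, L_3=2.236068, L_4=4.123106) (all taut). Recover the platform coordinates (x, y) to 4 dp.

(4.0000, 4.0000)

expand ‖A_i−P‖²=L_i² and subtract eq 1 (k_i ≔ ‖A_i‖²−L_i²)
k_1 = 36.0000+0.0000−20.0000 = 16.0000
eq1−eq2 → [0.0000  -12.0000]·P = -48.0000
eq1−eq3 → [6.0000  -12.0000]·P = -24.0000
eq1−eq4 → [6.0000  0.0000]·P = 24.0000
2×2 solve → P = (4.0000, 4.0000)
check cable 4: ‖A_4−P‖² = 17.0000 ≈ L_4² = 17.0000 ✓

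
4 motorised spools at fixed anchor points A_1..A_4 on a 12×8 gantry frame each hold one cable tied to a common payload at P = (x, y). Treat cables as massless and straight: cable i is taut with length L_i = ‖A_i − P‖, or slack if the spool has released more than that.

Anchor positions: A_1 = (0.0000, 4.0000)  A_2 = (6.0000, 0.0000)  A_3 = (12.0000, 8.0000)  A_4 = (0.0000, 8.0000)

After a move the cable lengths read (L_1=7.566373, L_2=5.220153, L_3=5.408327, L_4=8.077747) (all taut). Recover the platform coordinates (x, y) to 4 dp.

(7.5000, 5.0000)

circle eqns → linear via eq_j − eq_1; set c_j = A_j·A_j − L_j²
c_1 = 0.0000+16.0000−57.2500 = -41.2500
-12.0000·x + 8.0000·y = c_1−c_2 = -50.0000
-24.0000·x − 8.0000·y = c_1−c_3 = -220.0000
0.0000·x − 8.0000·y = c_1−c_4 = -40.0000
solve first two rows → x=7.5000, y=5.0000
check cable 4: ‖A_4−P‖² = 65.2500 ≈ L_4² = 65.2500 ✓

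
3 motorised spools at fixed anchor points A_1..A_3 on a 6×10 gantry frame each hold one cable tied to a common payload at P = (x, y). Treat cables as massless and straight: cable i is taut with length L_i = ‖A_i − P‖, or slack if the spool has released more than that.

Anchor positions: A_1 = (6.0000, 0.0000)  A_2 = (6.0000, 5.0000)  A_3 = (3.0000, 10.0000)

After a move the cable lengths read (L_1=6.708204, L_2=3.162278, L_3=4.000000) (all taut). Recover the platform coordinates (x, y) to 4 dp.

(3.0000, 6.0000)

circle eqns → linear via eq_j − eq_1; set c_j = A_j·A_j − L_j²
c_1 = 36.0000+0.0000−45.0000 = -9.0000
0.0000·x − 10.0000·y = c_1−c_2 = -60.0000
6.0000·x − 20.0000·y = c_1−c_3 = -102.0000
solve first two rows → x=3.0000, y=6.0000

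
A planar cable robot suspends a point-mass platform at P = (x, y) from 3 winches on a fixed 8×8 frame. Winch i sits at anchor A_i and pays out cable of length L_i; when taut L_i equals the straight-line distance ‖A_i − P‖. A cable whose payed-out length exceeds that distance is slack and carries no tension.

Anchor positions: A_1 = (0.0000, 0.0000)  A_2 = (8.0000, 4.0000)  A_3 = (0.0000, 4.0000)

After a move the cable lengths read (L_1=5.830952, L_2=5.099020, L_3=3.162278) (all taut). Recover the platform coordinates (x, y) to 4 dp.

expand ‖A_i−P‖²=L_i² and subtract eq 1 (k_i ≔ ‖A_i‖²−L_i²)
k_1 = 0.0000+0.0000−34.0000 = -34.0000
eq1−eq2 → [-16.0000  -8.0000]·P = -88.0000
eq1−eq3 → [0.0000  -8.0000]·P = -40.0000
2×2 solve → P = (3.0000, 5.0000)

(3.0000, 5.0000)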